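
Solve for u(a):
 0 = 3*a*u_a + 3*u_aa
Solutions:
 u(a) = C1 + C2*erf(sqrt(2)*a/2)


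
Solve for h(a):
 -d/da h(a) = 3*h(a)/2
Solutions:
 h(a) = C1*exp(-3*a/2)


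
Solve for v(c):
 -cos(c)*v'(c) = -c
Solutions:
 v(c) = C1 + Integral(c/cos(c), c)


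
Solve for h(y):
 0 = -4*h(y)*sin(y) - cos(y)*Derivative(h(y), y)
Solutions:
 h(y) = C1*cos(y)^4


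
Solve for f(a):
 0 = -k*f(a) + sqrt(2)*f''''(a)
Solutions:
 f(a) = C1*exp(-2^(7/8)*a*k^(1/4)/2) + C2*exp(2^(7/8)*a*k^(1/4)/2) + C3*exp(-2^(7/8)*I*a*k^(1/4)/2) + C4*exp(2^(7/8)*I*a*k^(1/4)/2)


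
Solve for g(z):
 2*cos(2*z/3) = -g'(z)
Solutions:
 g(z) = C1 - 3*sin(2*z/3)


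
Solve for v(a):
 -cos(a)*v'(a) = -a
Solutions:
 v(a) = C1 + Integral(a/cos(a), a)


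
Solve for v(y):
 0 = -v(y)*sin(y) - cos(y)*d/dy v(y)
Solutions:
 v(y) = C1*cos(y)


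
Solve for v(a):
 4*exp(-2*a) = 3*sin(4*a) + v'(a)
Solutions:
 v(a) = C1 + 3*cos(4*a)/4 - 2*exp(-2*a)


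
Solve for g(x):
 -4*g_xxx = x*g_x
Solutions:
 g(x) = C1 + Integral(C2*airyai(-2^(1/3)*x/2) + C3*airybi(-2^(1/3)*x/2), x)


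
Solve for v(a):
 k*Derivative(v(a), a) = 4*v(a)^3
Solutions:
 v(a) = -sqrt(2)*sqrt(-k/(C1*k + 4*a))/2
 v(a) = sqrt(2)*sqrt(-k/(C1*k + 4*a))/2


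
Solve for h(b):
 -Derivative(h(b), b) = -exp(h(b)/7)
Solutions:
 h(b) = 7*log(-1/(C1 + b)) + 7*log(7)


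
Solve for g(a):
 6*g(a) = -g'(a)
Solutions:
 g(a) = C1*exp(-6*a)


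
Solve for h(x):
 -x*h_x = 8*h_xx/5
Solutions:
 h(x) = C1 + C2*erf(sqrt(5)*x/4)


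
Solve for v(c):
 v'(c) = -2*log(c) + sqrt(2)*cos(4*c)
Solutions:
 v(c) = C1 - 2*c*log(c) + 2*c + sqrt(2)*sin(4*c)/4


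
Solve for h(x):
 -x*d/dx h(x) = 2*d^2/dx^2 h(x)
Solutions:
 h(x) = C1 + C2*erf(x/2)


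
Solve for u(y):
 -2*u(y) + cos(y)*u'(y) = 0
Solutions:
 u(y) = C1*(sin(y) + 1)/(sin(y) - 1)


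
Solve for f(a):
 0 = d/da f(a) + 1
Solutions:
 f(a) = C1 - a


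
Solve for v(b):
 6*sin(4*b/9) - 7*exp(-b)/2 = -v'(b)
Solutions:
 v(b) = C1 + 27*cos(4*b/9)/2 - 7*exp(-b)/2


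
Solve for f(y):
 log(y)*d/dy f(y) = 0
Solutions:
 f(y) = C1


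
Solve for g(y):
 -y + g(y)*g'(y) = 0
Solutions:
 g(y) = -sqrt(C1 + y^2)
 g(y) = sqrt(C1 + y^2)


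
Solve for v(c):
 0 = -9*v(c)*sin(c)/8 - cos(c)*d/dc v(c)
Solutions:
 v(c) = C1*cos(c)^(9/8)


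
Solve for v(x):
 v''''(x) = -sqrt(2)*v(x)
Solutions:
 v(x) = (C1*sin(2^(5/8)*x/2) + C2*cos(2^(5/8)*x/2))*exp(-2^(5/8)*x/2) + (C3*sin(2^(5/8)*x/2) + C4*cos(2^(5/8)*x/2))*exp(2^(5/8)*x/2)


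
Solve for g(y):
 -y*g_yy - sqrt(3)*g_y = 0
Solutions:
 g(y) = C1 + C2*y^(1 - sqrt(3))


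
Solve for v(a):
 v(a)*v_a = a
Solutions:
 v(a) = -sqrt(C1 + a^2)
 v(a) = sqrt(C1 + a^2)


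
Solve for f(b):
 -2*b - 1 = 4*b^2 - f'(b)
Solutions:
 f(b) = C1 + 4*b^3/3 + b^2 + b


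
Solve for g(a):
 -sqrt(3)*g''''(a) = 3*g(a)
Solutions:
 g(a) = (C1*sin(sqrt(2)*3^(1/8)*a/2) + C2*cos(sqrt(2)*3^(1/8)*a/2))*exp(-sqrt(2)*3^(1/8)*a/2) + (C3*sin(sqrt(2)*3^(1/8)*a/2) + C4*cos(sqrt(2)*3^(1/8)*a/2))*exp(sqrt(2)*3^(1/8)*a/2)


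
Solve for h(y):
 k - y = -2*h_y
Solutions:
 h(y) = C1 - k*y/2 + y^2/4


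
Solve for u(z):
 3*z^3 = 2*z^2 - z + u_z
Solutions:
 u(z) = C1 + 3*z^4/4 - 2*z^3/3 + z^2/2


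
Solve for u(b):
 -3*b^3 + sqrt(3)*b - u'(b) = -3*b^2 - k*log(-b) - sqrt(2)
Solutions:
 u(b) = C1 - 3*b^4/4 + b^3 + sqrt(3)*b^2/2 + b*k*log(-b) + b*(-k + sqrt(2))


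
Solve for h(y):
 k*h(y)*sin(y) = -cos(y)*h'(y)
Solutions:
 h(y) = C1*exp(k*log(cos(y)))


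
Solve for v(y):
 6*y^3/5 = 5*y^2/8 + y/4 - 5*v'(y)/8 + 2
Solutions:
 v(y) = C1 - 12*y^4/25 + y^3/3 + y^2/5 + 16*y/5


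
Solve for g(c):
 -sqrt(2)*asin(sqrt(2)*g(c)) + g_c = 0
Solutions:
 Integral(1/asin(sqrt(2)*_y), (_y, g(c))) = C1 + sqrt(2)*c


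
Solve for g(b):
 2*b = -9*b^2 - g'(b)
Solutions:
 g(b) = C1 - 3*b^3 - b^2


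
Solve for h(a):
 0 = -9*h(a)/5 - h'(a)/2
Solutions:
 h(a) = C1*exp(-18*a/5)


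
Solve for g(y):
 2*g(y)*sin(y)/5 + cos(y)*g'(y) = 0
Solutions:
 g(y) = C1*cos(y)^(2/5)


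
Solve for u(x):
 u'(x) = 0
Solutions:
 u(x) = C1


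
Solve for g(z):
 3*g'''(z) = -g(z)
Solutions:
 g(z) = C3*exp(-3^(2/3)*z/3) + (C1*sin(3^(1/6)*z/2) + C2*cos(3^(1/6)*z/2))*exp(3^(2/3)*z/6)


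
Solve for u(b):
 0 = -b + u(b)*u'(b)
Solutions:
 u(b) = -sqrt(C1 + b^2)
 u(b) = sqrt(C1 + b^2)


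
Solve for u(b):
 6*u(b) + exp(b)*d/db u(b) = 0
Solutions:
 u(b) = C1*exp(6*exp(-b))


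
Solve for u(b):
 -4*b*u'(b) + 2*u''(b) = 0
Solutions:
 u(b) = C1 + C2*erfi(b)


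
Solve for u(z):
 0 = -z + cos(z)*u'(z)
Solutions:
 u(z) = C1 + Integral(z/cos(z), z)


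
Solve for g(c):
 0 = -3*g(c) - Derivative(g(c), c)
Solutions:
 g(c) = C1*exp(-3*c)


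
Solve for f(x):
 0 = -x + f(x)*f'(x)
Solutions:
 f(x) = -sqrt(C1 + x^2)
 f(x) = sqrt(C1 + x^2)


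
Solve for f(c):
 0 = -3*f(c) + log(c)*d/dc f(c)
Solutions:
 f(c) = C1*exp(3*li(c))


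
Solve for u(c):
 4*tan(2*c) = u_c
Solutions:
 u(c) = C1 - 2*log(cos(2*c))


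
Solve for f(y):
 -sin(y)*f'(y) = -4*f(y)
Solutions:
 f(y) = C1*(cos(y)^2 - 2*cos(y) + 1)/(cos(y)^2 + 2*cos(y) + 1)


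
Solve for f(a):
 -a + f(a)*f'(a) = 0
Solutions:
 f(a) = -sqrt(C1 + a^2)
 f(a) = sqrt(C1 + a^2)


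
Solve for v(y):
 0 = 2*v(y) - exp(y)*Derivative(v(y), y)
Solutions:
 v(y) = C1*exp(-2*exp(-y))


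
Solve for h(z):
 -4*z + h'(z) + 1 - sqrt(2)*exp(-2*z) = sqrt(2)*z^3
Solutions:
 h(z) = C1 + sqrt(2)*z^4/4 + 2*z^2 - z - sqrt(2)*exp(-2*z)/2


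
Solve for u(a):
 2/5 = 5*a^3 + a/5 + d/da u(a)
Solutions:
 u(a) = C1 - 5*a^4/4 - a^2/10 + 2*a/5


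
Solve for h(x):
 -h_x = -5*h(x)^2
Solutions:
 h(x) = -1/(C1 + 5*x)


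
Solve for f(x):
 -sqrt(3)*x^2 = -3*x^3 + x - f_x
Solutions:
 f(x) = C1 - 3*x^4/4 + sqrt(3)*x^3/3 + x^2/2


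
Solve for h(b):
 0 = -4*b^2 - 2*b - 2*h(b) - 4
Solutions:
 h(b) = -2*b^2 - b - 2


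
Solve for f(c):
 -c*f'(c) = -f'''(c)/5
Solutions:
 f(c) = C1 + Integral(C2*airyai(5^(1/3)*c) + C3*airybi(5^(1/3)*c), c)


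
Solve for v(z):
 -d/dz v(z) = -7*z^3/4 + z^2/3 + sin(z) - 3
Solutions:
 v(z) = C1 + 7*z^4/16 - z^3/9 + 3*z + cos(z)


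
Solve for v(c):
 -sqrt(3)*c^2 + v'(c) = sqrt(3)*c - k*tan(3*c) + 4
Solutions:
 v(c) = C1 + sqrt(3)*c^3/3 + sqrt(3)*c^2/2 + 4*c + k*log(cos(3*c))/3


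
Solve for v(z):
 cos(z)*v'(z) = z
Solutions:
 v(z) = C1 + Integral(z/cos(z), z)


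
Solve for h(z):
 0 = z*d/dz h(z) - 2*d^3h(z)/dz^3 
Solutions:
 h(z) = C1 + Integral(C2*airyai(2^(2/3)*z/2) + C3*airybi(2^(2/3)*z/2), z)


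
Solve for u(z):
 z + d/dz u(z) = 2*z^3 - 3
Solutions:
 u(z) = C1 + z^4/2 - z^2/2 - 3*z


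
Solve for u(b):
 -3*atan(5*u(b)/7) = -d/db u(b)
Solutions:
 Integral(1/atan(5*_y/7), (_y, u(b))) = C1 + 3*b


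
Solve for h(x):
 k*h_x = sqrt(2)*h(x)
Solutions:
 h(x) = C1*exp(sqrt(2)*x/k)


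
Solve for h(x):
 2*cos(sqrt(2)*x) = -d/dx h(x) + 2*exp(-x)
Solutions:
 h(x) = C1 - sqrt(2)*sin(sqrt(2)*x) - 2*exp(-x)


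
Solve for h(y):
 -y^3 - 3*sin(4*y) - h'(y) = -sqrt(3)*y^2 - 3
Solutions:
 h(y) = C1 - y^4/4 + sqrt(3)*y^3/3 + 3*y + 3*cos(4*y)/4


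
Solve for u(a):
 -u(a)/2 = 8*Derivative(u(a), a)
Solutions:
 u(a) = C1*exp(-a/16)


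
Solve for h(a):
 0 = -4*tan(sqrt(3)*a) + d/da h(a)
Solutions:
 h(a) = C1 - 4*sqrt(3)*log(cos(sqrt(3)*a))/3


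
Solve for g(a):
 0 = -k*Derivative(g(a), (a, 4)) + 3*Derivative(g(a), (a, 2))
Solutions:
 g(a) = C1 + C2*a + C3*exp(-sqrt(3)*a*sqrt(1/k)) + C4*exp(sqrt(3)*a*sqrt(1/k))


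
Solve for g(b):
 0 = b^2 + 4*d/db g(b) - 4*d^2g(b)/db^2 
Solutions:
 g(b) = C1 + C2*exp(b) - b^3/12 - b^2/4 - b/2


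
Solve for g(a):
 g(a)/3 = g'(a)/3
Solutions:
 g(a) = C1*exp(a)


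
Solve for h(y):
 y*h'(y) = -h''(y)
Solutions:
 h(y) = C1 + C2*erf(sqrt(2)*y/2)


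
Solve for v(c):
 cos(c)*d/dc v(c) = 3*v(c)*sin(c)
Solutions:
 v(c) = C1/cos(c)^3


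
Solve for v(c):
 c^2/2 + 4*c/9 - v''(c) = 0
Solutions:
 v(c) = C1 + C2*c + c^4/24 + 2*c^3/27


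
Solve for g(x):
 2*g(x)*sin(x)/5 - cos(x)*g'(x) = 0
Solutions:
 g(x) = C1/cos(x)^(2/5)


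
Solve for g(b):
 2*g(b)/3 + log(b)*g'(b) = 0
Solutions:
 g(b) = C1*exp(-2*li(b)/3)


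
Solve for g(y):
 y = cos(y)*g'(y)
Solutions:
 g(y) = C1 + Integral(y/cos(y), y)


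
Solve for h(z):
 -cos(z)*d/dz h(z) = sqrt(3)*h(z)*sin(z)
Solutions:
 h(z) = C1*cos(z)^(sqrt(3))


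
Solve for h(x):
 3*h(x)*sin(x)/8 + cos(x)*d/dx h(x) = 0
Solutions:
 h(x) = C1*cos(x)^(3/8)


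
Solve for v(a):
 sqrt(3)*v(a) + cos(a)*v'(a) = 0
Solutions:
 v(a) = C1*(sin(a) - 1)^(sqrt(3)/2)/(sin(a) + 1)^(sqrt(3)/2)


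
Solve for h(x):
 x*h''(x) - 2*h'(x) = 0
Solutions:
 h(x) = C1 + C2*x^3


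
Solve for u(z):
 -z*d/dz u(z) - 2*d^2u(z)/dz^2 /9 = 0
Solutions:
 u(z) = C1 + C2*erf(3*z/2)


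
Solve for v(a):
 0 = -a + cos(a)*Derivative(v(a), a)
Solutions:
 v(a) = C1 + Integral(a/cos(a), a)


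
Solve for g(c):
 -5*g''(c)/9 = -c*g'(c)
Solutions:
 g(c) = C1 + C2*erfi(3*sqrt(10)*c/10)


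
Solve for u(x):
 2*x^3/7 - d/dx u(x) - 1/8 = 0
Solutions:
 u(x) = C1 + x^4/14 - x/8


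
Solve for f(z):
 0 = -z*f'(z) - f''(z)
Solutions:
 f(z) = C1 + C2*erf(sqrt(2)*z/2)


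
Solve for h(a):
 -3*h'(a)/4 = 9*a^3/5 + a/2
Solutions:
 h(a) = C1 - 3*a^4/5 - a^2/3


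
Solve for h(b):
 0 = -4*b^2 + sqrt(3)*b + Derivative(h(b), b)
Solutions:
 h(b) = C1 + 4*b^3/3 - sqrt(3)*b^2/2


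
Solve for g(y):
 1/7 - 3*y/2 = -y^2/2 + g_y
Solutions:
 g(y) = C1 + y^3/6 - 3*y^2/4 + y/7


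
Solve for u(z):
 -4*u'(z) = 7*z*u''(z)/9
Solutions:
 u(z) = C1 + C2/z^(29/7)


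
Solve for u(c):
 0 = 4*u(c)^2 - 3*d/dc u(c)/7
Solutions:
 u(c) = -3/(C1 + 28*c)


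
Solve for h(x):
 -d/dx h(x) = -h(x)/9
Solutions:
 h(x) = C1*exp(x/9)


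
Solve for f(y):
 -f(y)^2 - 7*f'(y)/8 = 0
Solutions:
 f(y) = 7/(C1 + 8*y)


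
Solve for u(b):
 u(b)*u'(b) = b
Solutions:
 u(b) = -sqrt(C1 + b^2)
 u(b) = sqrt(C1 + b^2)


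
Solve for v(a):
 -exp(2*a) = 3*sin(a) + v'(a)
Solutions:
 v(a) = C1 - exp(2*a)/2 + 3*cos(a)


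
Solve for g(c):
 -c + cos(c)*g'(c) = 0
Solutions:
 g(c) = C1 + Integral(c/cos(c), c)


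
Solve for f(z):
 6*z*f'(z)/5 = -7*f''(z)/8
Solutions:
 f(z) = C1 + C2*erf(2*sqrt(210)*z/35)


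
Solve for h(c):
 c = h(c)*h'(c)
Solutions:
 h(c) = -sqrt(C1 + c^2)
 h(c) = sqrt(C1 + c^2)


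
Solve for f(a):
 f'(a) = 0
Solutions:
 f(a) = C1


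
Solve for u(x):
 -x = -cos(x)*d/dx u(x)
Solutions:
 u(x) = C1 + Integral(x/cos(x), x)


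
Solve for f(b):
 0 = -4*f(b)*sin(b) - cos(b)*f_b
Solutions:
 f(b) = C1*cos(b)^4


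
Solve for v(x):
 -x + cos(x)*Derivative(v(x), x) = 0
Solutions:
 v(x) = C1 + Integral(x/cos(x), x)


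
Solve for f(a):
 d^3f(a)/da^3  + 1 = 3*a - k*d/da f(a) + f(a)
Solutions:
 f(a) = C1*exp(a*(-2*18^(1/3)*k/(sqrt(3)*sqrt(4*k^3 + 27) + 9)^(1/3) + 12^(1/3)*(sqrt(3)*sqrt(4*k^3 + 27) + 9)^(1/3))/6) + C2*exp(a*(-4*k/((-12^(1/3) + 2^(2/3)*3^(5/6)*I)*(sqrt(3)*sqrt(4*k^3 + 27) + 9)^(1/3)) - 12^(1/3)*(sqrt(3)*sqrt(4*k^3 + 27) + 9)^(1/3)/12 + 2^(2/3)*3^(5/6)*I*(sqrt(3)*sqrt(4*k^3 + 27) + 9)^(1/3)/12)) + C3*exp(a*(4*k/((12^(1/3) + 2^(2/3)*3^(5/6)*I)*(sqrt(3)*sqrt(4*k^3 + 27) + 9)^(1/3)) - 12^(1/3)*(sqrt(3)*sqrt(4*k^3 + 27) + 9)^(1/3)/12 - 2^(2/3)*3^(5/6)*I*(sqrt(3)*sqrt(4*k^3 + 27) + 9)^(1/3)/12)) - 3*a - 3*k + 1


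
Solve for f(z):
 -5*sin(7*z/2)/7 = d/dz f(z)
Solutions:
 f(z) = C1 + 10*cos(7*z/2)/49


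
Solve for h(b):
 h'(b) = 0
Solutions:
 h(b) = C1


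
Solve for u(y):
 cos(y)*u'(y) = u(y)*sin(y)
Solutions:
 u(y) = C1/cos(y)


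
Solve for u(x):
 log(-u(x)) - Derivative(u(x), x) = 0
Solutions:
 -li(-u(x)) = C1 + x


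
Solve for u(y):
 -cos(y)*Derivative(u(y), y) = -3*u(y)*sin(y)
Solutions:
 u(y) = C1/cos(y)^3


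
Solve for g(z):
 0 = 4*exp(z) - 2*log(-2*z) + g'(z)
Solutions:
 g(z) = C1 + 2*z*log(-z) + 2*z*(-1 + log(2)) - 4*exp(z)


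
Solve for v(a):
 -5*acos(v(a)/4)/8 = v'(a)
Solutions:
 Integral(1/acos(_y/4), (_y, v(a))) = C1 - 5*a/8


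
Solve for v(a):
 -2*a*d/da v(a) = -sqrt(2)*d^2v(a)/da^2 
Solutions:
 v(a) = C1 + C2*erfi(2^(3/4)*a/2)


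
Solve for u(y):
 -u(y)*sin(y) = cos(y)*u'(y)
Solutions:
 u(y) = C1*cos(y)


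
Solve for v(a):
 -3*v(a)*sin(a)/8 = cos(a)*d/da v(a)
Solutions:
 v(a) = C1*cos(a)^(3/8)


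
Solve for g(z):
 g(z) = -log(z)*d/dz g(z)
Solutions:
 g(z) = C1*exp(-li(z))


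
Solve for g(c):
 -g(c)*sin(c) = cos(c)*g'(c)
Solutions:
 g(c) = C1*cos(c)


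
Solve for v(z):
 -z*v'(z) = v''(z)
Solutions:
 v(z) = C1 + C2*erf(sqrt(2)*z/2)


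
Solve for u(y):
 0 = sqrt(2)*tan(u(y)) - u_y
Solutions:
 u(y) = pi - asin(C1*exp(sqrt(2)*y))
 u(y) = asin(C1*exp(sqrt(2)*y))


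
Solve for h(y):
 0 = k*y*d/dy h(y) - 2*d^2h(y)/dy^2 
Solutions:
 h(y) = Piecewise((-sqrt(pi)*C1*erf(y*sqrt(-k)/2)/sqrt(-k) - C2, (k > 0) | (k < 0)), (-C1*y - C2, True))


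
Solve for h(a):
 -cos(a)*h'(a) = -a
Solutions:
 h(a) = C1 + Integral(a/cos(a), a)


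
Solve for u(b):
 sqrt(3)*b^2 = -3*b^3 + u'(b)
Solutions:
 u(b) = C1 + 3*b^4/4 + sqrt(3)*b^3/3


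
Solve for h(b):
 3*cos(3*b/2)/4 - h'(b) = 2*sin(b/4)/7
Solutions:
 h(b) = C1 + sin(3*b/2)/2 + 8*cos(b/4)/7


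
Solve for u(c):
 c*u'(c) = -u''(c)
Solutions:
 u(c) = C1 + C2*erf(sqrt(2)*c/2)


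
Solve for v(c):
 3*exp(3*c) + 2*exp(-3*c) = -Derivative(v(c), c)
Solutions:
 v(c) = C1 - exp(3*c) + 2*exp(-3*c)/3


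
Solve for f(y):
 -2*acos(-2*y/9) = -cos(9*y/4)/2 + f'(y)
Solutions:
 f(y) = C1 - 2*y*acos(-2*y/9) - sqrt(81 - 4*y^2) + 2*sin(9*y/4)/9


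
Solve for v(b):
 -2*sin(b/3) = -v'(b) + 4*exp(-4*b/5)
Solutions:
 v(b) = C1 - 6*cos(b/3) - 5*exp(-4*b/5)


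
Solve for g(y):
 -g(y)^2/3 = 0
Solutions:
 g(y) = 0


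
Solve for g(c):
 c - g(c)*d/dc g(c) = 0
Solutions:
 g(c) = -sqrt(C1 + c^2)
 g(c) = sqrt(C1 + c^2)


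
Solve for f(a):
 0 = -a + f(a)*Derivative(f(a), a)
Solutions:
 f(a) = -sqrt(C1 + a^2)
 f(a) = sqrt(C1 + a^2)


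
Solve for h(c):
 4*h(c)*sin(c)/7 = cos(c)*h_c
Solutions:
 h(c) = C1/cos(c)^(4/7)


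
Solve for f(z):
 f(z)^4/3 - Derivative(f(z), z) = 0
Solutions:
 f(z) = (-1/(C1 + z))^(1/3)
 f(z) = (-1/(C1 + z))^(1/3)*(-1 - sqrt(3)*I)/2
 f(z) = (-1/(C1 + z))^(1/3)*(-1 + sqrt(3)*I)/2


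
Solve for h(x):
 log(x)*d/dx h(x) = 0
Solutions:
 h(x) = C1


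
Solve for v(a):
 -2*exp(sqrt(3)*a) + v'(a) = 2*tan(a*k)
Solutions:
 v(a) = C1 + 2*Piecewise((-log(cos(a*k))/k, Ne(k, 0)), (0, True)) + 2*sqrt(3)*exp(sqrt(3)*a)/3


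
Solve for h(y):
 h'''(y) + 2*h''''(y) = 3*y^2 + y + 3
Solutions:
 h(y) = C1 + C2*y + C3*y^2 + C4*exp(-y/2) + y^5/20 - 11*y^4/24 + 25*y^3/6


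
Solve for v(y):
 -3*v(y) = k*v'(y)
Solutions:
 v(y) = C1*exp(-3*y/k)


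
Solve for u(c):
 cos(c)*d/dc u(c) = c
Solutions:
 u(c) = C1 + Integral(c/cos(c), c)


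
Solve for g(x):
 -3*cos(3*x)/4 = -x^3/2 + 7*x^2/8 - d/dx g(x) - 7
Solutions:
 g(x) = C1 - x^4/8 + 7*x^3/24 - 7*x + sin(3*x)/4


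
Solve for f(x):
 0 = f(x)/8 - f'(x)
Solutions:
 f(x) = C1*exp(x/8)


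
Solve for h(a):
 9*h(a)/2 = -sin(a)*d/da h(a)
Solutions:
 h(a) = C1*(cos(a) + 1)^(1/4)*(cos(a)^2 + 2*cos(a) + 1)/((cos(a) - 1)^(1/4)*(cos(a)^2 - 2*cos(a) + 1))


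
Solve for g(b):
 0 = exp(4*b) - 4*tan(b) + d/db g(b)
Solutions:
 g(b) = C1 - exp(4*b)/4 - 4*log(cos(b))


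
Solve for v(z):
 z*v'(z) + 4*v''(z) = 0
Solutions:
 v(z) = C1 + C2*erf(sqrt(2)*z/4)


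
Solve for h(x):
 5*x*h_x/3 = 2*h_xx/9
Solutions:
 h(x) = C1 + C2*erfi(sqrt(15)*x/2)


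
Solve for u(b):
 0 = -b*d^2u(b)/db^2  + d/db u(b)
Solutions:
 u(b) = C1 + C2*b^2


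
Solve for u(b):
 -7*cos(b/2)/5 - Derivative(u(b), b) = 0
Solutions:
 u(b) = C1 - 14*sin(b/2)/5


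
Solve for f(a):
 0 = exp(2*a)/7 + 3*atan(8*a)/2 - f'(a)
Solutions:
 f(a) = C1 + 3*a*atan(8*a)/2 + exp(2*a)/14 - 3*log(64*a^2 + 1)/32


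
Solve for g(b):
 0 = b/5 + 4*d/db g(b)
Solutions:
 g(b) = C1 - b^2/40


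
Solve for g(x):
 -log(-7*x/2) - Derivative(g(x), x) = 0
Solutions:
 g(x) = C1 - x*log(-x) + x*(-log(7) + log(2) + 1)


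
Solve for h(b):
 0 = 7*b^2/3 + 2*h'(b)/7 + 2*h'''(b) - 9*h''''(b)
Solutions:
 h(b) = C1 + C2*exp(b*(-7^(2/3)*(297*sqrt(57) + 2243)^(1/3) - 28*7^(1/3)/(297*sqrt(57) + 2243)^(1/3) + 28)/378)*sin(sqrt(3)*7^(1/3)*b*(-7^(1/3)*(297*sqrt(57) + 2243)^(1/3) + 28/(297*sqrt(57) + 2243)^(1/3))/378) + C3*exp(b*(-7^(2/3)*(297*sqrt(57) + 2243)^(1/3) - 28*7^(1/3)/(297*sqrt(57) + 2243)^(1/3) + 28)/378)*cos(sqrt(3)*7^(1/3)*b*(-7^(1/3)*(297*sqrt(57) + 2243)^(1/3) + 28/(297*sqrt(57) + 2243)^(1/3))/378) + C4*exp(b*(28*7^(1/3)/(297*sqrt(57) + 2243)^(1/3) + 14 + 7^(2/3)*(297*sqrt(57) + 2243)^(1/3))/189) - 49*b^3/18 + 343*b/3


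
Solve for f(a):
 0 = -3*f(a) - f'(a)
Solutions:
 f(a) = C1*exp(-3*a)


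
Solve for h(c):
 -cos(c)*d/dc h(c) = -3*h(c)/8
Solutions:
 h(c) = C1*(sin(c) + 1)^(3/16)/(sin(c) - 1)^(3/16)


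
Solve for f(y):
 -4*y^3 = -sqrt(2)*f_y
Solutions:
 f(y) = C1 + sqrt(2)*y^4/2


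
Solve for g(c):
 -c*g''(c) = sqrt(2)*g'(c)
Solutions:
 g(c) = C1 + C2*c^(1 - sqrt(2))


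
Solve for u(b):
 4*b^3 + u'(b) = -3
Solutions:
 u(b) = C1 - b^4 - 3*b


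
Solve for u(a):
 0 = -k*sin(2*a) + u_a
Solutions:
 u(a) = C1 - k*cos(2*a)/2


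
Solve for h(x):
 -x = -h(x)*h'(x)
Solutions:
 h(x) = -sqrt(C1 + x^2)
 h(x) = sqrt(C1 + x^2)


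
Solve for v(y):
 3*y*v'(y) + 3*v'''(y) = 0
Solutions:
 v(y) = C1 + Integral(C2*airyai(-y) + C3*airybi(-y), y)


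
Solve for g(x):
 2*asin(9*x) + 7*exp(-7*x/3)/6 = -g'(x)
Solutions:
 g(x) = C1 - 2*x*asin(9*x) - 2*sqrt(1 - 81*x^2)/9 + exp(-7*x/3)/2


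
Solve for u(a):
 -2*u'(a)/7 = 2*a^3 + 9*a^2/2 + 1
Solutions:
 u(a) = C1 - 7*a^4/4 - 21*a^3/4 - 7*a/2


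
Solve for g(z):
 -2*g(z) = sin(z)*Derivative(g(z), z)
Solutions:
 g(z) = C1*(cos(z) + 1)/(cos(z) - 1)


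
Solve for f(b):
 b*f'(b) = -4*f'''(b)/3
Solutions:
 f(b) = C1 + Integral(C2*airyai(-6^(1/3)*b/2) + C3*airybi(-6^(1/3)*b/2), b)


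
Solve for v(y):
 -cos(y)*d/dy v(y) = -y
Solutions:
 v(y) = C1 + Integral(y/cos(y), y)


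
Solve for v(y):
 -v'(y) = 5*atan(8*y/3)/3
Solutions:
 v(y) = C1 - 5*y*atan(8*y/3)/3 + 5*log(64*y^2 + 9)/16


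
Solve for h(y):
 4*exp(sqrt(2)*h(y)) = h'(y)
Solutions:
 h(y) = sqrt(2)*(2*log(-1/(C1 + 4*y)) - log(2))/4


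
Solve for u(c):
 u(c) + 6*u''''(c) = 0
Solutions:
 u(c) = (C1*sin(2^(1/4)*3^(3/4)*c/6) + C2*cos(2^(1/4)*3^(3/4)*c/6))*exp(-2^(1/4)*3^(3/4)*c/6) + (C3*sin(2^(1/4)*3^(3/4)*c/6) + C4*cos(2^(1/4)*3^(3/4)*c/6))*exp(2^(1/4)*3^(3/4)*c/6)


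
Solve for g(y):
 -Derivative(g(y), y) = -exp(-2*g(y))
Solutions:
 g(y) = log(-sqrt(C1 + 2*y))
 g(y) = log(C1 + 2*y)/2


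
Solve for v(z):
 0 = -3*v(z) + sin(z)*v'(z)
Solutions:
 v(z) = C1*(cos(z) - 1)^(3/2)/(cos(z) + 1)^(3/2)


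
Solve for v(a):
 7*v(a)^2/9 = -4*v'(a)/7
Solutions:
 v(a) = 36/(C1 + 49*a)


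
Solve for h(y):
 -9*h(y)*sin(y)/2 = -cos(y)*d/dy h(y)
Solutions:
 h(y) = C1/cos(y)^(9/2)


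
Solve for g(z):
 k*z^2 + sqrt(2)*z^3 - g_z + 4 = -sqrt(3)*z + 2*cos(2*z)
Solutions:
 g(z) = C1 + k*z^3/3 + sqrt(2)*z^4/4 + sqrt(3)*z^2/2 + 4*z - sin(2*z)


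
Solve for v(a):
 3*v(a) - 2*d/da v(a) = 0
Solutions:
 v(a) = C1*exp(3*a/2)


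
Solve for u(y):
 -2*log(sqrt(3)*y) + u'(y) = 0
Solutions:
 u(y) = C1 + 2*y*log(y) - 2*y + y*log(3)


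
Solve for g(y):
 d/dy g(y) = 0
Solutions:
 g(y) = C1


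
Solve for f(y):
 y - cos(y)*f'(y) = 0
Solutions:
 f(y) = C1 + Integral(y/cos(y), y)


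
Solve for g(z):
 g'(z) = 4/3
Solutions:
 g(z) = C1 + 4*z/3


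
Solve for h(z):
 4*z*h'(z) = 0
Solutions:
 h(z) = C1


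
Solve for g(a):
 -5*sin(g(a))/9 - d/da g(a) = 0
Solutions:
 5*a/9 + log(cos(g(a)) - 1)/2 - log(cos(g(a)) + 1)/2 = C1


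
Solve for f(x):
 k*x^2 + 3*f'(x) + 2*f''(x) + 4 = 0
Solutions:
 f(x) = C1 + C2*exp(-3*x/2) - k*x^3/9 + 2*k*x^2/9 - 8*k*x/27 - 4*x/3


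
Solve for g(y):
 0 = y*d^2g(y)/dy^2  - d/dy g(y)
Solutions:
 g(y) = C1 + C2*y^2


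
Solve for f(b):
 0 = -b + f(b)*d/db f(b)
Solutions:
 f(b) = -sqrt(C1 + b^2)
 f(b) = sqrt(C1 + b^2)


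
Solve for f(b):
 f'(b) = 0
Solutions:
 f(b) = C1


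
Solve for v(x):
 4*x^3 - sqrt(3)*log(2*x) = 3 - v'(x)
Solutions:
 v(x) = C1 - x^4 + sqrt(3)*x*log(x) - sqrt(3)*x + sqrt(3)*x*log(2) + 3*x


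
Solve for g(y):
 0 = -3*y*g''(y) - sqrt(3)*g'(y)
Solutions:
 g(y) = C1 + C2*y^(1 - sqrt(3)/3)


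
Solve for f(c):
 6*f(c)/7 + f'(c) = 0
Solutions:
 f(c) = C1*exp(-6*c/7)


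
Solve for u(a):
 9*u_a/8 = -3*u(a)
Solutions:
 u(a) = C1*exp(-8*a/3)


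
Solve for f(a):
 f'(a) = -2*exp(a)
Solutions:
 f(a) = C1 - 2*exp(a)


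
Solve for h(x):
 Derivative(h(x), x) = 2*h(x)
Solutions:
 h(x) = C1*exp(2*x)


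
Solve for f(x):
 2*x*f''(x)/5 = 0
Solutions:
 f(x) = C1 + C2*x


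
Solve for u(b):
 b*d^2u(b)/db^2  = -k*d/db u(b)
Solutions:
 u(b) = C1 + b^(1 - re(k))*(C2*sin(log(b)*Abs(im(k))) + C3*cos(log(b)*im(k)))


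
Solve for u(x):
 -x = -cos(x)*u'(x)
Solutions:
 u(x) = C1 + Integral(x/cos(x), x)


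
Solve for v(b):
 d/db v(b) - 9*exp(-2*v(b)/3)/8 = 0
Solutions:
 v(b) = 3*log(-sqrt(C1 + 9*b)) - 3*log(6) + 3*log(3)/2
 v(b) = 3*log(C1 + 9*b)/2 - 3*log(6) + 3*log(3)/2


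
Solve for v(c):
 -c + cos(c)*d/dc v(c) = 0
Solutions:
 v(c) = C1 + Integral(c/cos(c), c)


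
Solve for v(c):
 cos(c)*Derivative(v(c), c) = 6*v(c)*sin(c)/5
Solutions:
 v(c) = C1/cos(c)^(6/5)


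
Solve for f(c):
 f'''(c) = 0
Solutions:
 f(c) = C1 + C2*c + C3*c^2


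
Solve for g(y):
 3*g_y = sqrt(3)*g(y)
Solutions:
 g(y) = C1*exp(sqrt(3)*y/3)


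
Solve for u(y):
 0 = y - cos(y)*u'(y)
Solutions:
 u(y) = C1 + Integral(y/cos(y), y)


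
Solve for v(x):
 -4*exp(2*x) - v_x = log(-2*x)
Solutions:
 v(x) = C1 - x*log(-x) + x*(1 - log(2)) - 2*exp(2*x)


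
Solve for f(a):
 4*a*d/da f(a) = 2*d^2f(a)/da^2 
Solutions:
 f(a) = C1 + C2*erfi(a)


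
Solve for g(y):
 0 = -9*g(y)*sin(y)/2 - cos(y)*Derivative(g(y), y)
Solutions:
 g(y) = C1*cos(y)^(9/2)


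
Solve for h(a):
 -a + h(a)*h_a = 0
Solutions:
 h(a) = -sqrt(C1 + a^2)
 h(a) = sqrt(C1 + a^2)


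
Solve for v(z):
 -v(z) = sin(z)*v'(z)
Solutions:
 v(z) = C1*sqrt(cos(z) + 1)/sqrt(cos(z) - 1)


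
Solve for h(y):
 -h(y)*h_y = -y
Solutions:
 h(y) = -sqrt(C1 + y^2)
 h(y) = sqrt(C1 + y^2)


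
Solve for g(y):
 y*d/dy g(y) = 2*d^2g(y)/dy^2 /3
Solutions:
 g(y) = C1 + C2*erfi(sqrt(3)*y/2)


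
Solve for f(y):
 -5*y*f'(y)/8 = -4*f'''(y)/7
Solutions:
 f(y) = C1 + Integral(C2*airyai(70^(1/3)*y/4) + C3*airybi(70^(1/3)*y/4), y)


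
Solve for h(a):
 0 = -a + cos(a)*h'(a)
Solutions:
 h(a) = C1 + Integral(a/cos(a), a)


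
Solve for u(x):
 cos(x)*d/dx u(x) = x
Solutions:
 u(x) = C1 + Integral(x/cos(x), x)


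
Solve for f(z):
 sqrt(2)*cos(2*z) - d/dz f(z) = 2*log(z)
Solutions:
 f(z) = C1 - 2*z*log(z) + 2*z + sqrt(2)*sin(2*z)/2


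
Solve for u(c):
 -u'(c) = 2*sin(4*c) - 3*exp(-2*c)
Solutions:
 u(c) = C1 + cos(4*c)/2 - 3*exp(-2*c)/2


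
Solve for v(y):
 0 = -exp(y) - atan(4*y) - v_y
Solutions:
 v(y) = C1 - y*atan(4*y) - exp(y) + log(16*y^2 + 1)/8


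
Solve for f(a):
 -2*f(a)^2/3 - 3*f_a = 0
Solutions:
 f(a) = 9/(C1 + 2*a)


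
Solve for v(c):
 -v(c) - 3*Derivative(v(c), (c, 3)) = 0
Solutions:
 v(c) = C3*exp(-3^(2/3)*c/3) + (C1*sin(3^(1/6)*c/2) + C2*cos(3^(1/6)*c/2))*exp(3^(2/3)*c/6)


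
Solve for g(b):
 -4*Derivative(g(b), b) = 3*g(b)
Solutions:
 g(b) = C1*exp(-3*b/4)


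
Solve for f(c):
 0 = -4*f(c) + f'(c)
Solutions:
 f(c) = C1*exp(4*c)


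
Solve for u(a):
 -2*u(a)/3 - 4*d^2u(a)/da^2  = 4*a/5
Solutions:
 u(a) = C1*sin(sqrt(6)*a/6) + C2*cos(sqrt(6)*a/6) - 6*a/5


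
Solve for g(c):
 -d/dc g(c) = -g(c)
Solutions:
 g(c) = C1*exp(c)


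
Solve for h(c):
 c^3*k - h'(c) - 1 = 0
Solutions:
 h(c) = C1 + c^4*k/4 - c


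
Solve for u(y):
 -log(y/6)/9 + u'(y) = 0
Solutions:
 u(y) = C1 + y*log(y)/9 - y*log(6)/9 - y/9


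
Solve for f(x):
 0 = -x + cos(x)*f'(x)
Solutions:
 f(x) = C1 + Integral(x/cos(x), x)


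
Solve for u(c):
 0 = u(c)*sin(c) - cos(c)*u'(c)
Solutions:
 u(c) = C1/cos(c)


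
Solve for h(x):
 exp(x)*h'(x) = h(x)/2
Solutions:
 h(x) = C1*exp(-exp(-x)/2)


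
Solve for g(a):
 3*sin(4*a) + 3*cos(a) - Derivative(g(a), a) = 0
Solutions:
 g(a) = C1 + 3*sin(a) - 3*cos(4*a)/4


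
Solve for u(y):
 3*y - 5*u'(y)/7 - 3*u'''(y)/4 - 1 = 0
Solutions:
 u(y) = C1 + C2*sin(2*sqrt(105)*y/21) + C3*cos(2*sqrt(105)*y/21) + 21*y^2/10 - 7*y/5


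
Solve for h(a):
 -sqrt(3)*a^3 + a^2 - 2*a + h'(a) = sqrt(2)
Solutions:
 h(a) = C1 + sqrt(3)*a^4/4 - a^3/3 + a^2 + sqrt(2)*a


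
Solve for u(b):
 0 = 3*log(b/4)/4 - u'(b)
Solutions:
 u(b) = C1 + 3*b*log(b)/4 - 3*b*log(2)/2 - 3*b/4


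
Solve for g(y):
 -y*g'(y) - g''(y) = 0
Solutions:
 g(y) = C1 + C2*erf(sqrt(2)*y/2)


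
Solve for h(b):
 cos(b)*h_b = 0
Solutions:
 h(b) = C1


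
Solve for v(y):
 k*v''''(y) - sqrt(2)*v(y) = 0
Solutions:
 v(y) = C1*exp(-2^(1/8)*y*(1/k)^(1/4)) + C2*exp(2^(1/8)*y*(1/k)^(1/4)) + C3*exp(-2^(1/8)*I*y*(1/k)^(1/4)) + C4*exp(2^(1/8)*I*y*(1/k)^(1/4))


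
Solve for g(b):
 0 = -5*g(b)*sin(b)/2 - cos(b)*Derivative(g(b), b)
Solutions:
 g(b) = C1*cos(b)^(5/2)


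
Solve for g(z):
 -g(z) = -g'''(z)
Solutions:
 g(z) = C3*exp(z) + (C1*sin(sqrt(3)*z/2) + C2*cos(sqrt(3)*z/2))*exp(-z/2)


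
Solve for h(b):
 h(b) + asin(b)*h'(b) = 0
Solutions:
 h(b) = C1*exp(-Integral(1/asin(b), b))


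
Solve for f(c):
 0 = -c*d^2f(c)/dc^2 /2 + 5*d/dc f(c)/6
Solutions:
 f(c) = C1 + C2*c^(8/3)


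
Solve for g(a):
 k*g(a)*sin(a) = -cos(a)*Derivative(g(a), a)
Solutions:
 g(a) = C1*exp(k*log(cos(a)))


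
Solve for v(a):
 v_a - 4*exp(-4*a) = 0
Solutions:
 v(a) = C1 - exp(-4*a)


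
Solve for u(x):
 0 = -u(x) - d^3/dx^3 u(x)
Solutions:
 u(x) = C3*exp(-x) + (C1*sin(sqrt(3)*x/2) + C2*cos(sqrt(3)*x/2))*exp(x/2)


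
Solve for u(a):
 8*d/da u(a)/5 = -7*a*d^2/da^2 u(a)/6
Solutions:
 u(a) = C1 + C2/a^(13/35)


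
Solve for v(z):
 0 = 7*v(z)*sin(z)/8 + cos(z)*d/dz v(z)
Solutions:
 v(z) = C1*cos(z)^(7/8)


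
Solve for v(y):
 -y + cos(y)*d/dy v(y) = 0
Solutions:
 v(y) = C1 + Integral(y/cos(y), y)


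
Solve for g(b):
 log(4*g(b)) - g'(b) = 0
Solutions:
 -Integral(1/(log(_y) + 2*log(2)), (_y, g(b))) = C1 - b


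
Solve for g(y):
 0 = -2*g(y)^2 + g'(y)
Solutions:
 g(y) = -1/(C1 + 2*y)


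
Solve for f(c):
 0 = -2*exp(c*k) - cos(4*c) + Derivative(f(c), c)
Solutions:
 f(c) = C1 + sin(4*c)/4 + 2*exp(c*k)/k


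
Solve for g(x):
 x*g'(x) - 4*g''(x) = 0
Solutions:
 g(x) = C1 + C2*erfi(sqrt(2)*x/4)


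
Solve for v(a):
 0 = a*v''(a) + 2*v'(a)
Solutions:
 v(a) = C1 + C2/a


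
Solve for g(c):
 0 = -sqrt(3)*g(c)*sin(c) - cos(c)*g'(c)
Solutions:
 g(c) = C1*cos(c)^(sqrt(3))


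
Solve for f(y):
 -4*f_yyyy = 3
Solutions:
 f(y) = C1 + C2*y + C3*y^2 + C4*y^3 - y^4/32


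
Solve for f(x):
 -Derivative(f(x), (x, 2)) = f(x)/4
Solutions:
 f(x) = C1*sin(x/2) + C2*cos(x/2)


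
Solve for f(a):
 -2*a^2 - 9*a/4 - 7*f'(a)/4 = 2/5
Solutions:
 f(a) = C1 - 8*a^3/21 - 9*a^2/14 - 8*a/35


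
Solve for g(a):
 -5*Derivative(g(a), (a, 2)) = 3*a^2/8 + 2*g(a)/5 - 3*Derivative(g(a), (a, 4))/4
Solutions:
 g(a) = C1*exp(-sqrt(30)*a*sqrt(25 + sqrt(655))/15) + C2*exp(sqrt(30)*a*sqrt(25 + sqrt(655))/15) + C3*sin(sqrt(30)*a*sqrt(-25 + sqrt(655))/15) + C4*cos(sqrt(30)*a*sqrt(-25 + sqrt(655))/15) - 15*a^2/16 + 375/16


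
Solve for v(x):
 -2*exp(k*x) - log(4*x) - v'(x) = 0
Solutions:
 v(x) = C1 - x*log(x) + x*(1 - 2*log(2)) + Piecewise((-2*exp(k*x)/k, Ne(k, 0)), (-2*x, True))


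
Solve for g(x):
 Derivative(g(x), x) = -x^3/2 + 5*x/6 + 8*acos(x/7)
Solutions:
 g(x) = C1 - x^4/8 + 5*x^2/12 + 8*x*acos(x/7) - 8*sqrt(49 - x^2)


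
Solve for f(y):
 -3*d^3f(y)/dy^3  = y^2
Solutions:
 f(y) = C1 + C2*y + C3*y^2 - y^5/180


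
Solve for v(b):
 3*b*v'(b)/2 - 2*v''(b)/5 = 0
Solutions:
 v(b) = C1 + C2*erfi(sqrt(30)*b/4)


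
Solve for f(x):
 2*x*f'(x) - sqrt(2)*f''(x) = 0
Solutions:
 f(x) = C1 + C2*erfi(2^(3/4)*x/2)


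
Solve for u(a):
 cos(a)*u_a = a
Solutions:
 u(a) = C1 + Integral(a/cos(a), a)


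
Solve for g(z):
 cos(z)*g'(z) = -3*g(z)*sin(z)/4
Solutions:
 g(z) = C1*cos(z)^(3/4)


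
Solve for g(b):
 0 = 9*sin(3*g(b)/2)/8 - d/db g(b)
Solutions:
 -9*b/8 + log(cos(3*g(b)/2) - 1)/3 - log(cos(3*g(b)/2) + 1)/3 = C1


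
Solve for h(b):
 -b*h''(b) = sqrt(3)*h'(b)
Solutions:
 h(b) = C1 + C2*b^(1 - sqrt(3))


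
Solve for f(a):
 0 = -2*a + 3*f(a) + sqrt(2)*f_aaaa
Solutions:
 f(a) = 2*a/3 + (C1*sin(2^(3/8)*3^(1/4)*a/2) + C2*cos(2^(3/8)*3^(1/4)*a/2))*exp(-2^(3/8)*3^(1/4)*a/2) + (C3*sin(2^(3/8)*3^(1/4)*a/2) + C4*cos(2^(3/8)*3^(1/4)*a/2))*exp(2^(3/8)*3^(1/4)*a/2)


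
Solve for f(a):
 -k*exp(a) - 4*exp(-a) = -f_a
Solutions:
 f(a) = C1 + k*exp(a) - 4*exp(-a)


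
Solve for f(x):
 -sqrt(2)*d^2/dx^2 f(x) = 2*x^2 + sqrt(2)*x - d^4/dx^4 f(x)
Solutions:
 f(x) = C1 + C2*x + C3*exp(-2^(1/4)*x) + C4*exp(2^(1/4)*x) - sqrt(2)*x^4/12 - x^3/6 - x^2


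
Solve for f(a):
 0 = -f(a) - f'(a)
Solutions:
 f(a) = C1*exp(-a)


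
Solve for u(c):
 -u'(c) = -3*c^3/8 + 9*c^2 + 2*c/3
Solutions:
 u(c) = C1 + 3*c^4/32 - 3*c^3 - c^2/3


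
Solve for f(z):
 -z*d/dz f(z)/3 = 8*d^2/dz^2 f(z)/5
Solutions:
 f(z) = C1 + C2*erf(sqrt(15)*z/12)


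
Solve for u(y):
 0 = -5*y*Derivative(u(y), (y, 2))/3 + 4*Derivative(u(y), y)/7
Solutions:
 u(y) = C1 + C2*y^(47/35)


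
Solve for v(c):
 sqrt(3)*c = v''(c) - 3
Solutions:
 v(c) = C1 + C2*c + sqrt(3)*c^3/6 + 3*c^2/2


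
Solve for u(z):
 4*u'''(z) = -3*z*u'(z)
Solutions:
 u(z) = C1 + Integral(C2*airyai(-6^(1/3)*z/2) + C3*airybi(-6^(1/3)*z/2), z)


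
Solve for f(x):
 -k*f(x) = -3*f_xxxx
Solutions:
 f(x) = C1*exp(-3^(3/4)*k^(1/4)*x/3) + C2*exp(3^(3/4)*k^(1/4)*x/3) + C3*exp(-3^(3/4)*I*k^(1/4)*x/3) + C4*exp(3^(3/4)*I*k^(1/4)*x/3)


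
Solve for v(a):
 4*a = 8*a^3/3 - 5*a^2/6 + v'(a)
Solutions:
 v(a) = C1 - 2*a^4/3 + 5*a^3/18 + 2*a^2


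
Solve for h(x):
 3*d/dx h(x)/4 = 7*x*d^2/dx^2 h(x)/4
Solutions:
 h(x) = C1 + C2*x^(10/7)


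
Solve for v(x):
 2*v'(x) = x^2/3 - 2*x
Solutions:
 v(x) = C1 + x^3/18 - x^2/2


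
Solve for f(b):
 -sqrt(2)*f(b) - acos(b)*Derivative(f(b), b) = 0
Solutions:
 f(b) = C1*exp(-sqrt(2)*Integral(1/acos(b), b))


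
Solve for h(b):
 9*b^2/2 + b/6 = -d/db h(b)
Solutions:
 h(b) = C1 - 3*b^3/2 - b^2/12


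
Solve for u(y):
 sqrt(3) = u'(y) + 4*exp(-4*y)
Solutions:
 u(y) = C1 + sqrt(3)*y + exp(-4*y)


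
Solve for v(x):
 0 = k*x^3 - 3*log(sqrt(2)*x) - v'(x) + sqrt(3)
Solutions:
 v(x) = C1 + k*x^4/4 - 3*x*log(x) - 3*x*log(2)/2 + sqrt(3)*x + 3*x


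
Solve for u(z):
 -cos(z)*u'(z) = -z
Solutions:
 u(z) = C1 + Integral(z/cos(z), z)


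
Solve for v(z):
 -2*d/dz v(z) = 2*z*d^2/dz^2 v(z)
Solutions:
 v(z) = C1 + C2*log(z)


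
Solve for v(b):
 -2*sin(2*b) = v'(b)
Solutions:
 v(b) = C1 + cos(2*b)


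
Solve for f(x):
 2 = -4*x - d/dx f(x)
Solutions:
 f(x) = C1 - 2*x^2 - 2*x


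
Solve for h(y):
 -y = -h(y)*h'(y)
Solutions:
 h(y) = -sqrt(C1 + y^2)
 h(y) = sqrt(C1 + y^2)


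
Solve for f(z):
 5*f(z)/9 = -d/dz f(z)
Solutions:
 f(z) = C1*exp(-5*z/9)


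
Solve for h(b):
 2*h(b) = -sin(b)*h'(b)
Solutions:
 h(b) = C1*(cos(b) + 1)/(cos(b) - 1)


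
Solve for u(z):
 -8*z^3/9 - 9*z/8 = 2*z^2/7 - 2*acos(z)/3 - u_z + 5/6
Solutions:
 u(z) = C1 + 2*z^4/9 + 2*z^3/21 + 9*z^2/16 - 2*z*acos(z)/3 + 5*z/6 + 2*sqrt(1 - z^2)/3


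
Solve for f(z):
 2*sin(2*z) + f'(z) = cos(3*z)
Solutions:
 f(z) = C1 + sin(3*z)/3 + cos(2*z)


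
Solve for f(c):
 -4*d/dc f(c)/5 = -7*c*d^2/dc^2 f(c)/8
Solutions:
 f(c) = C1 + C2*c^(67/35)


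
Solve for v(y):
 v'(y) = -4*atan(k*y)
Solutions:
 v(y) = C1 - 4*Piecewise((y*atan(k*y) - log(k^2*y^2 + 1)/(2*k), Ne(k, 0)), (0, True))


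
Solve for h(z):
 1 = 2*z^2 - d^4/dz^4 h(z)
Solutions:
 h(z) = C1 + C2*z + C3*z^2 + C4*z^3 + z^6/180 - z^4/24


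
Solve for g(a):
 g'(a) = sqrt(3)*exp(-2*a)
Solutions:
 g(a) = C1 - sqrt(3)*exp(-2*a)/2


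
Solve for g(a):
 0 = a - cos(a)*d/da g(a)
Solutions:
 g(a) = C1 + Integral(a/cos(a), a)


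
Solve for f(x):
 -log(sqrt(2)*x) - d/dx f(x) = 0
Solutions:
 f(x) = C1 - x*log(x) - x*log(2)/2 + x


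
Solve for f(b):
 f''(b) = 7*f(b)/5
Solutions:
 f(b) = C1*exp(-sqrt(35)*b/5) + C2*exp(sqrt(35)*b/5)


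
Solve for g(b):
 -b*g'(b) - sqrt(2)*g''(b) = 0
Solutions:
 g(b) = C1 + C2*erf(2^(1/4)*b/2)


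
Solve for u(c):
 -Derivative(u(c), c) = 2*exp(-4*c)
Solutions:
 u(c) = C1 + exp(-4*c)/2


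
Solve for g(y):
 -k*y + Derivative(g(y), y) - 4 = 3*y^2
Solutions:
 g(y) = C1 + k*y^2/2 + y^3 + 4*y


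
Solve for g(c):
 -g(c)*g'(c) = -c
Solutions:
 g(c) = -sqrt(C1 + c^2)
 g(c) = sqrt(C1 + c^2)


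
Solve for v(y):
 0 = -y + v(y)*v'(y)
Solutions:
 v(y) = -sqrt(C1 + y^2)
 v(y) = sqrt(C1 + y^2)


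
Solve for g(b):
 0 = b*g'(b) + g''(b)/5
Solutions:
 g(b) = C1 + C2*erf(sqrt(10)*b/2)


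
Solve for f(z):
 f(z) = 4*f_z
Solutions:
 f(z) = C1*exp(z/4)


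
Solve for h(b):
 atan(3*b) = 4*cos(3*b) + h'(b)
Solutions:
 h(b) = C1 + b*atan(3*b) - log(9*b^2 + 1)/6 - 4*sin(3*b)/3


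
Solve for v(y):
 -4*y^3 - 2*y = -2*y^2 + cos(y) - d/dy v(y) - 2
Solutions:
 v(y) = C1 + y^4 - 2*y^3/3 + y^2 - 2*y + sin(y)


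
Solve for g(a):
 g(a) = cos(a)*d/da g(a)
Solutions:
 g(a) = C1*sqrt(sin(a) + 1)/sqrt(sin(a) - 1)


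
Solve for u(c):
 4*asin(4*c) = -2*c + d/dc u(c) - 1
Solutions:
 u(c) = C1 + c^2 + 4*c*asin(4*c) + c + sqrt(1 - 16*c^2)


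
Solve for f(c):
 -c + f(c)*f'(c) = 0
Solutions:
 f(c) = -sqrt(C1 + c^2)
 f(c) = sqrt(C1 + c^2)


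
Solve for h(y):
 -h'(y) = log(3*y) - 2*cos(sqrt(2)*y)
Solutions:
 h(y) = C1 - y*log(y) - y*log(3) + y + sqrt(2)*sin(sqrt(2)*y)


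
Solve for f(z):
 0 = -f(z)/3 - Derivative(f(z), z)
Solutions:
 f(z) = C1*exp(-z/3)


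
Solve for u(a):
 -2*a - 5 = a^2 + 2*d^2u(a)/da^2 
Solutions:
 u(a) = C1 + C2*a - a^4/24 - a^3/6 - 5*a^2/4


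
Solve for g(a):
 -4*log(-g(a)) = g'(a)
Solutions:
 -li(-g(a)) = C1 - 4*a


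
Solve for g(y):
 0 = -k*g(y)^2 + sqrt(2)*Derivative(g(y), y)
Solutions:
 g(y) = -2/(C1 + sqrt(2)*k*y)


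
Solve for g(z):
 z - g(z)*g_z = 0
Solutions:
 g(z) = -sqrt(C1 + z^2)
 g(z) = sqrt(C1 + z^2)


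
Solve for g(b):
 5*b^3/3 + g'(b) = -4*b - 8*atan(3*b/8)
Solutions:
 g(b) = C1 - 5*b^4/12 - 2*b^2 - 8*b*atan(3*b/8) + 32*log(9*b^2 + 64)/3


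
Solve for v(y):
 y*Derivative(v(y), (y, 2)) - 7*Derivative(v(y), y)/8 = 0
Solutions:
 v(y) = C1 + C2*y^(15/8)


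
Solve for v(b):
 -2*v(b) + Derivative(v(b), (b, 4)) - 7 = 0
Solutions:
 v(b) = C1*exp(-2^(1/4)*b) + C2*exp(2^(1/4)*b) + C3*sin(2^(1/4)*b) + C4*cos(2^(1/4)*b) - 7/2


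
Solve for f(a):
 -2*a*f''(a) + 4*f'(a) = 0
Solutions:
 f(a) = C1 + C2*a^3


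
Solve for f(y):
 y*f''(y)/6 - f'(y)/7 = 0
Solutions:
 f(y) = C1 + C2*y^(13/7)


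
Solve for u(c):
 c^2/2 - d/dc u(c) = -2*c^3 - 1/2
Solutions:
 u(c) = C1 + c^4/2 + c^3/6 + c/2


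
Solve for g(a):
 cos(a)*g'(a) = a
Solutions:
 g(a) = C1 + Integral(a/cos(a), a)


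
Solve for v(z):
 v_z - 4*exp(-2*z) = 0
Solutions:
 v(z) = C1 - 2*exp(-2*z)


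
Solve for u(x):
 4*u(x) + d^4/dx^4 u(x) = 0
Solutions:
 u(x) = (C1*sin(x) + C2*cos(x))*exp(-x) + (C3*sin(x) + C4*cos(x))*exp(x)


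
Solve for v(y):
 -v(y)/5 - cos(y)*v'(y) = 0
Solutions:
 v(y) = C1*(sin(y) - 1)^(1/10)/(sin(y) + 1)^(1/10)


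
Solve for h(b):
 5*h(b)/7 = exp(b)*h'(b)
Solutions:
 h(b) = C1*exp(-5*exp(-b)/7)


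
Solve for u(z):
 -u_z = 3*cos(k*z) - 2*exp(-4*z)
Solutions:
 u(z) = C1 - exp(-4*z)/2 - 3*sin(k*z)/k


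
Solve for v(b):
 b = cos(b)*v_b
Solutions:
 v(b) = C1 + Integral(b/cos(b), b)


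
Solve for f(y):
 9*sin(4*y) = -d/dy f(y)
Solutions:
 f(y) = C1 + 9*cos(4*y)/4


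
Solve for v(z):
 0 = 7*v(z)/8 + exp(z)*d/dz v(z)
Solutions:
 v(z) = C1*exp(7*exp(-z)/8)


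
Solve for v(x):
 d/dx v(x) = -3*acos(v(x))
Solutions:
 Integral(1/acos(_y), (_y, v(x))) = C1 - 3*x


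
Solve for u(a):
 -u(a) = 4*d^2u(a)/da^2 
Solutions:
 u(a) = C1*sin(a/2) + C2*cos(a/2)


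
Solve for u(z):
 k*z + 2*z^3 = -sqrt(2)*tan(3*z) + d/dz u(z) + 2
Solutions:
 u(z) = C1 + k*z^2/2 + z^4/2 - 2*z - sqrt(2)*log(cos(3*z))/3


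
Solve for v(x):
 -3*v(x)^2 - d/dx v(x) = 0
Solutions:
 v(x) = 1/(C1 + 3*x)


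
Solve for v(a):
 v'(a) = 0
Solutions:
 v(a) = C1


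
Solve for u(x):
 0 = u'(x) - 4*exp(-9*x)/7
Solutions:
 u(x) = C1 - 4*exp(-9*x)/63


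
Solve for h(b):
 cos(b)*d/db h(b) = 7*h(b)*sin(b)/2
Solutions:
 h(b) = C1/cos(b)^(7/2)


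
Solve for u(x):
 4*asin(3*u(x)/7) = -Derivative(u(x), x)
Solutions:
 Integral(1/asin(3*_y/7), (_y, u(x))) = C1 - 4*x


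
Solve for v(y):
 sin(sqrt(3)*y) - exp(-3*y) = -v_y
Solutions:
 v(y) = C1 + sqrt(3)*cos(sqrt(3)*y)/3 - exp(-3*y)/3


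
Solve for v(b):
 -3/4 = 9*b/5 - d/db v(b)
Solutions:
 v(b) = C1 + 9*b^2/10 + 3*b/4


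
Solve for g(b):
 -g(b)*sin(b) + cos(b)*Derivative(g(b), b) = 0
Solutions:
 g(b) = C1/cos(b)


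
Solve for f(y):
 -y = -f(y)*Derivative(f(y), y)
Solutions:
 f(y) = -sqrt(C1 + y^2)
 f(y) = sqrt(C1 + y^2)


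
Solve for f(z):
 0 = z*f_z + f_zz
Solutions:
 f(z) = C1 + C2*erf(sqrt(2)*z/2)


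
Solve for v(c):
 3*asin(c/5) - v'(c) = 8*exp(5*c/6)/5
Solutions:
 v(c) = C1 + 3*c*asin(c/5) + 3*sqrt(25 - c^2) - 48*exp(5*c/6)/25


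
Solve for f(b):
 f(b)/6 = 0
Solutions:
 f(b) = 0


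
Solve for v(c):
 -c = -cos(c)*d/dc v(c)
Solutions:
 v(c) = C1 + Integral(c/cos(c), c)


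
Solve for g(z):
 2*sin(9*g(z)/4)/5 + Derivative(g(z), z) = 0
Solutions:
 2*z/5 + 2*log(cos(9*g(z)/4) - 1)/9 - 2*log(cos(9*g(z)/4) + 1)/9 = C1


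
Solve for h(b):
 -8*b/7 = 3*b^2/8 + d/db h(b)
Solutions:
 h(b) = C1 - b^3/8 - 4*b^2/7


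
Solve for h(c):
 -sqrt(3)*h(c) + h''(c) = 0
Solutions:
 h(c) = C1*exp(-3^(1/4)*c) + C2*exp(3^(1/4)*c)


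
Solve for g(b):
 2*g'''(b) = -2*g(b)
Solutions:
 g(b) = C3*exp(-b) + (C1*sin(sqrt(3)*b/2) + C2*cos(sqrt(3)*b/2))*exp(b/2)


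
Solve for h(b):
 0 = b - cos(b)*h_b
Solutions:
 h(b) = C1 + Integral(b/cos(b), b)


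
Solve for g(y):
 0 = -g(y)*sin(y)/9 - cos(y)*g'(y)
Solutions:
 g(y) = C1*cos(y)^(1/9)


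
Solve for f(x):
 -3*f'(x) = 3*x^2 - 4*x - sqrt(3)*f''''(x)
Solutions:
 f(x) = C1 + C4*exp(3^(1/6)*x) - x^3/3 + 2*x^2/3 + (C2*sin(3^(2/3)*x/2) + C3*cos(3^(2/3)*x/2))*exp(-3^(1/6)*x/2)
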